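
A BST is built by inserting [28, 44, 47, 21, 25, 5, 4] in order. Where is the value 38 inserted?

Starting tree (level order): [28, 21, 44, 5, 25, None, 47, 4]
Insertion path: 28 -> 44
Result: insert 38 as left child of 44
Final tree (level order): [28, 21, 44, 5, 25, 38, 47, 4]


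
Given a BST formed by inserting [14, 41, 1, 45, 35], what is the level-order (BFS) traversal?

Tree insertion order: [14, 41, 1, 45, 35]
Tree (level-order array): [14, 1, 41, None, None, 35, 45]
BFS from the root, enqueuing left then right child of each popped node:
  queue [14] -> pop 14, enqueue [1, 41], visited so far: [14]
  queue [1, 41] -> pop 1, enqueue [none], visited so far: [14, 1]
  queue [41] -> pop 41, enqueue [35, 45], visited so far: [14, 1, 41]
  queue [35, 45] -> pop 35, enqueue [none], visited so far: [14, 1, 41, 35]
  queue [45] -> pop 45, enqueue [none], visited so far: [14, 1, 41, 35, 45]
Result: [14, 1, 41, 35, 45]


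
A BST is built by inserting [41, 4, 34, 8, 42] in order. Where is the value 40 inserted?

Starting tree (level order): [41, 4, 42, None, 34, None, None, 8]
Insertion path: 41 -> 4 -> 34
Result: insert 40 as right child of 34
Final tree (level order): [41, 4, 42, None, 34, None, None, 8, 40]


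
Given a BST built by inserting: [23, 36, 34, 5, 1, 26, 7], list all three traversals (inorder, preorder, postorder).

Tree insertion order: [23, 36, 34, 5, 1, 26, 7]
Tree (level-order array): [23, 5, 36, 1, 7, 34, None, None, None, None, None, 26]
Inorder (L, root, R): [1, 5, 7, 23, 26, 34, 36]
Preorder (root, L, R): [23, 5, 1, 7, 36, 34, 26]
Postorder (L, R, root): [1, 7, 5, 26, 34, 36, 23]


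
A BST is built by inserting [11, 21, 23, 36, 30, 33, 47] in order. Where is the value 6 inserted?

Starting tree (level order): [11, None, 21, None, 23, None, 36, 30, 47, None, 33]
Insertion path: 11
Result: insert 6 as left child of 11
Final tree (level order): [11, 6, 21, None, None, None, 23, None, 36, 30, 47, None, 33]


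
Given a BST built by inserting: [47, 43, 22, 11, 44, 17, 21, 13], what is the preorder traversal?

Tree insertion order: [47, 43, 22, 11, 44, 17, 21, 13]
Tree (level-order array): [47, 43, None, 22, 44, 11, None, None, None, None, 17, 13, 21]
Preorder traversal: [47, 43, 22, 11, 17, 13, 21, 44]


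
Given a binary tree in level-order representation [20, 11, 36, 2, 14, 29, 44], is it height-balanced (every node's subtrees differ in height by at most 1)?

Tree (level-order array): [20, 11, 36, 2, 14, 29, 44]
Definition: a tree is height-balanced if, at every node, |h(left) - h(right)| <= 1 (empty subtree has height -1).
Bottom-up per-node check:
  node 2: h_left=-1, h_right=-1, diff=0 [OK], height=0
  node 14: h_left=-1, h_right=-1, diff=0 [OK], height=0
  node 11: h_left=0, h_right=0, diff=0 [OK], height=1
  node 29: h_left=-1, h_right=-1, diff=0 [OK], height=0
  node 44: h_left=-1, h_right=-1, diff=0 [OK], height=0
  node 36: h_left=0, h_right=0, diff=0 [OK], height=1
  node 20: h_left=1, h_right=1, diff=0 [OK], height=2
All nodes satisfy the balance condition.
Result: Balanced


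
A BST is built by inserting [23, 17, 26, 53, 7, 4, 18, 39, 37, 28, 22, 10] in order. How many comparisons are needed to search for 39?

Search path for 39: 23 -> 26 -> 53 -> 39
Found: True
Comparisons: 4


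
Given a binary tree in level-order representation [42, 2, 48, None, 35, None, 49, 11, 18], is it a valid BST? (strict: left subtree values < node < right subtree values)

Level-order array: [42, 2, 48, None, 35, None, 49, 11, 18]
Validate using subtree bounds (lo, hi): at each node, require lo < value < hi,
then recurse left with hi=value and right with lo=value.
Preorder trace (stopping at first violation):
  at node 42 with bounds (-inf, +inf): OK
  at node 2 with bounds (-inf, 42): OK
  at node 35 with bounds (2, 42): OK
  at node 11 with bounds (2, 35): OK
  at node 18 with bounds (35, 42): VIOLATION
Node 18 violates its bound: not (35 < 18 < 42).
Result: Not a valid BST


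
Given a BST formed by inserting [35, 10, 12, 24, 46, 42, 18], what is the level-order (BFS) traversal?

Tree insertion order: [35, 10, 12, 24, 46, 42, 18]
Tree (level-order array): [35, 10, 46, None, 12, 42, None, None, 24, None, None, 18]
BFS from the root, enqueuing left then right child of each popped node:
  queue [35] -> pop 35, enqueue [10, 46], visited so far: [35]
  queue [10, 46] -> pop 10, enqueue [12], visited so far: [35, 10]
  queue [46, 12] -> pop 46, enqueue [42], visited so far: [35, 10, 46]
  queue [12, 42] -> pop 12, enqueue [24], visited so far: [35, 10, 46, 12]
  queue [42, 24] -> pop 42, enqueue [none], visited so far: [35, 10, 46, 12, 42]
  queue [24] -> pop 24, enqueue [18], visited so far: [35, 10, 46, 12, 42, 24]
  queue [18] -> pop 18, enqueue [none], visited so far: [35, 10, 46, 12, 42, 24, 18]
Result: [35, 10, 46, 12, 42, 24, 18]


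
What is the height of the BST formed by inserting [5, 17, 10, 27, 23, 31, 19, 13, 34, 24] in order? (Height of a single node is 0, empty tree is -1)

Insertion order: [5, 17, 10, 27, 23, 31, 19, 13, 34, 24]
Tree (level-order array): [5, None, 17, 10, 27, None, 13, 23, 31, None, None, 19, 24, None, 34]
Compute height bottom-up (empty subtree = -1):
  height(13) = 1 + max(-1, -1) = 0
  height(10) = 1 + max(-1, 0) = 1
  height(19) = 1 + max(-1, -1) = 0
  height(24) = 1 + max(-1, -1) = 0
  height(23) = 1 + max(0, 0) = 1
  height(34) = 1 + max(-1, -1) = 0
  height(31) = 1 + max(-1, 0) = 1
  height(27) = 1 + max(1, 1) = 2
  height(17) = 1 + max(1, 2) = 3
  height(5) = 1 + max(-1, 3) = 4
Height = 4


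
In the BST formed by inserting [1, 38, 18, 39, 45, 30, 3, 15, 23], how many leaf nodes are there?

Tree built from: [1, 38, 18, 39, 45, 30, 3, 15, 23]
Tree (level-order array): [1, None, 38, 18, 39, 3, 30, None, 45, None, 15, 23]
Rule: A leaf has 0 children.
Per-node child counts:
  node 1: 1 child(ren)
  node 38: 2 child(ren)
  node 18: 2 child(ren)
  node 3: 1 child(ren)
  node 15: 0 child(ren)
  node 30: 1 child(ren)
  node 23: 0 child(ren)
  node 39: 1 child(ren)
  node 45: 0 child(ren)
Matching nodes: [15, 23, 45]
Count of leaf nodes: 3


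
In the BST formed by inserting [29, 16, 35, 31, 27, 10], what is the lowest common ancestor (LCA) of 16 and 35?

Tree insertion order: [29, 16, 35, 31, 27, 10]
Tree (level-order array): [29, 16, 35, 10, 27, 31]
In a BST, the LCA of p=16, q=35 is the first node v on the
root-to-leaf path with p <= v <= q (go left if both < v, right if both > v).
Walk from root:
  at 29: 16 <= 29 <= 35, this is the LCA
LCA = 29


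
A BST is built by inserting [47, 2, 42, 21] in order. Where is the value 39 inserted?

Starting tree (level order): [47, 2, None, None, 42, 21]
Insertion path: 47 -> 2 -> 42 -> 21
Result: insert 39 as right child of 21
Final tree (level order): [47, 2, None, None, 42, 21, None, None, 39]


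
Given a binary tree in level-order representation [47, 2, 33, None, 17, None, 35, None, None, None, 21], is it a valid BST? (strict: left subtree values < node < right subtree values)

Level-order array: [47, 2, 33, None, 17, None, 35, None, None, None, 21]
Validate using subtree bounds (lo, hi): at each node, require lo < value < hi,
then recurse left with hi=value and right with lo=value.
Preorder trace (stopping at first violation):
  at node 47 with bounds (-inf, +inf): OK
  at node 2 with bounds (-inf, 47): OK
  at node 17 with bounds (2, 47): OK
  at node 33 with bounds (47, +inf): VIOLATION
Node 33 violates its bound: not (47 < 33 < +inf).
Result: Not a valid BST


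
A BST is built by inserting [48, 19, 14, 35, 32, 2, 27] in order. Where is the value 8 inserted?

Starting tree (level order): [48, 19, None, 14, 35, 2, None, 32, None, None, None, 27]
Insertion path: 48 -> 19 -> 14 -> 2
Result: insert 8 as right child of 2
Final tree (level order): [48, 19, None, 14, 35, 2, None, 32, None, None, 8, 27]


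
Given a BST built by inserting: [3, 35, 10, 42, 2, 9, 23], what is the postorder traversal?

Tree insertion order: [3, 35, 10, 42, 2, 9, 23]
Tree (level-order array): [3, 2, 35, None, None, 10, 42, 9, 23]
Postorder traversal: [2, 9, 23, 10, 42, 35, 3]


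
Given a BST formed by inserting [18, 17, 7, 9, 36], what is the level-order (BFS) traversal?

Tree insertion order: [18, 17, 7, 9, 36]
Tree (level-order array): [18, 17, 36, 7, None, None, None, None, 9]
BFS from the root, enqueuing left then right child of each popped node:
  queue [18] -> pop 18, enqueue [17, 36], visited so far: [18]
  queue [17, 36] -> pop 17, enqueue [7], visited so far: [18, 17]
  queue [36, 7] -> pop 36, enqueue [none], visited so far: [18, 17, 36]
  queue [7] -> pop 7, enqueue [9], visited so far: [18, 17, 36, 7]
  queue [9] -> pop 9, enqueue [none], visited so far: [18, 17, 36, 7, 9]
Result: [18, 17, 36, 7, 9]


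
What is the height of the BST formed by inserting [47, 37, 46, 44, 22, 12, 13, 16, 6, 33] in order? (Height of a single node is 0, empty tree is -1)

Insertion order: [47, 37, 46, 44, 22, 12, 13, 16, 6, 33]
Tree (level-order array): [47, 37, None, 22, 46, 12, 33, 44, None, 6, 13, None, None, None, None, None, None, None, 16]
Compute height bottom-up (empty subtree = -1):
  height(6) = 1 + max(-1, -1) = 0
  height(16) = 1 + max(-1, -1) = 0
  height(13) = 1 + max(-1, 0) = 1
  height(12) = 1 + max(0, 1) = 2
  height(33) = 1 + max(-1, -1) = 0
  height(22) = 1 + max(2, 0) = 3
  height(44) = 1 + max(-1, -1) = 0
  height(46) = 1 + max(0, -1) = 1
  height(37) = 1 + max(3, 1) = 4
  height(47) = 1 + max(4, -1) = 5
Height = 5


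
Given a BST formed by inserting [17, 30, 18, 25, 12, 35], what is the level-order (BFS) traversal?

Tree insertion order: [17, 30, 18, 25, 12, 35]
Tree (level-order array): [17, 12, 30, None, None, 18, 35, None, 25]
BFS from the root, enqueuing left then right child of each popped node:
  queue [17] -> pop 17, enqueue [12, 30], visited so far: [17]
  queue [12, 30] -> pop 12, enqueue [none], visited so far: [17, 12]
  queue [30] -> pop 30, enqueue [18, 35], visited so far: [17, 12, 30]
  queue [18, 35] -> pop 18, enqueue [25], visited so far: [17, 12, 30, 18]
  queue [35, 25] -> pop 35, enqueue [none], visited so far: [17, 12, 30, 18, 35]
  queue [25] -> pop 25, enqueue [none], visited so far: [17, 12, 30, 18, 35, 25]
Result: [17, 12, 30, 18, 35, 25]


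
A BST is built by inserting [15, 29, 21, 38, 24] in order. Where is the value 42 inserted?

Starting tree (level order): [15, None, 29, 21, 38, None, 24]
Insertion path: 15 -> 29 -> 38
Result: insert 42 as right child of 38
Final tree (level order): [15, None, 29, 21, 38, None, 24, None, 42]


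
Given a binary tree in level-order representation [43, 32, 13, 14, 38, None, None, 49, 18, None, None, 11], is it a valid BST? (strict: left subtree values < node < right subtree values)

Level-order array: [43, 32, 13, 14, 38, None, None, 49, 18, None, None, 11]
Validate using subtree bounds (lo, hi): at each node, require lo < value < hi,
then recurse left with hi=value and right with lo=value.
Preorder trace (stopping at first violation):
  at node 43 with bounds (-inf, +inf): OK
  at node 32 with bounds (-inf, 43): OK
  at node 14 with bounds (-inf, 32): OK
  at node 49 with bounds (-inf, 14): VIOLATION
Node 49 violates its bound: not (-inf < 49 < 14).
Result: Not a valid BST


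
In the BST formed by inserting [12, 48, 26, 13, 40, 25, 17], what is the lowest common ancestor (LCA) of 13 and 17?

Tree insertion order: [12, 48, 26, 13, 40, 25, 17]
Tree (level-order array): [12, None, 48, 26, None, 13, 40, None, 25, None, None, 17]
In a BST, the LCA of p=13, q=17 is the first node v on the
root-to-leaf path with p <= v <= q (go left if both < v, right if both > v).
Walk from root:
  at 12: both 13 and 17 > 12, go right
  at 48: both 13 and 17 < 48, go left
  at 26: both 13 and 17 < 26, go left
  at 13: 13 <= 13 <= 17, this is the LCA
LCA = 13


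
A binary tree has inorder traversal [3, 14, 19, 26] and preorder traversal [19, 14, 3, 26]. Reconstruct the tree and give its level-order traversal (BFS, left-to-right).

Inorder:  [3, 14, 19, 26]
Preorder: [19, 14, 3, 26]
Algorithm: preorder visits root first, so consume preorder in order;
for each root, split the current inorder slice at that value into
left-subtree inorder and right-subtree inorder, then recurse.
Recursive splits:
  root=19; inorder splits into left=[3, 14], right=[26]
  root=14; inorder splits into left=[3], right=[]
  root=3; inorder splits into left=[], right=[]
  root=26; inorder splits into left=[], right=[]
Reconstructed level-order: [19, 14, 26, 3]


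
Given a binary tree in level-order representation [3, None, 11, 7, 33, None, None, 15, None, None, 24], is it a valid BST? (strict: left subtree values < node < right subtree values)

Level-order array: [3, None, 11, 7, 33, None, None, 15, None, None, 24]
Validate using subtree bounds (lo, hi): at each node, require lo < value < hi,
then recurse left with hi=value and right with lo=value.
Preorder trace (stopping at first violation):
  at node 3 with bounds (-inf, +inf): OK
  at node 11 with bounds (3, +inf): OK
  at node 7 with bounds (3, 11): OK
  at node 33 with bounds (11, +inf): OK
  at node 15 with bounds (11, 33): OK
  at node 24 with bounds (15, 33): OK
No violation found at any node.
Result: Valid BST


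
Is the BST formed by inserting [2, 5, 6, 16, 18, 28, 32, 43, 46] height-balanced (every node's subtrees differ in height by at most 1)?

Tree (level-order array): [2, None, 5, None, 6, None, 16, None, 18, None, 28, None, 32, None, 43, None, 46]
Definition: a tree is height-balanced if, at every node, |h(left) - h(right)| <= 1 (empty subtree has height -1).
Bottom-up per-node check:
  node 46: h_left=-1, h_right=-1, diff=0 [OK], height=0
  node 43: h_left=-1, h_right=0, diff=1 [OK], height=1
  node 32: h_left=-1, h_right=1, diff=2 [FAIL (|-1-1|=2 > 1)], height=2
  node 28: h_left=-1, h_right=2, diff=3 [FAIL (|-1-2|=3 > 1)], height=3
  node 18: h_left=-1, h_right=3, diff=4 [FAIL (|-1-3|=4 > 1)], height=4
  node 16: h_left=-1, h_right=4, diff=5 [FAIL (|-1-4|=5 > 1)], height=5
  node 6: h_left=-1, h_right=5, diff=6 [FAIL (|-1-5|=6 > 1)], height=6
  node 5: h_left=-1, h_right=6, diff=7 [FAIL (|-1-6|=7 > 1)], height=7
  node 2: h_left=-1, h_right=7, diff=8 [FAIL (|-1-7|=8 > 1)], height=8
Node 32 violates the condition: |-1 - 1| = 2 > 1.
Result: Not balanced


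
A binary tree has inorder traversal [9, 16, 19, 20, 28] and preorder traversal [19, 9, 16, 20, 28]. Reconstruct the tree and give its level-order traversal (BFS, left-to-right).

Inorder:  [9, 16, 19, 20, 28]
Preorder: [19, 9, 16, 20, 28]
Algorithm: preorder visits root first, so consume preorder in order;
for each root, split the current inorder slice at that value into
left-subtree inorder and right-subtree inorder, then recurse.
Recursive splits:
  root=19; inorder splits into left=[9, 16], right=[20, 28]
  root=9; inorder splits into left=[], right=[16]
  root=16; inorder splits into left=[], right=[]
  root=20; inorder splits into left=[], right=[28]
  root=28; inorder splits into left=[], right=[]
Reconstructed level-order: [19, 9, 20, 16, 28]


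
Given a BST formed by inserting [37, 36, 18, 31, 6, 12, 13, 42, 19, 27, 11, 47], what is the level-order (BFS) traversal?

Tree insertion order: [37, 36, 18, 31, 6, 12, 13, 42, 19, 27, 11, 47]
Tree (level-order array): [37, 36, 42, 18, None, None, 47, 6, 31, None, None, None, 12, 19, None, 11, 13, None, 27]
BFS from the root, enqueuing left then right child of each popped node:
  queue [37] -> pop 37, enqueue [36, 42], visited so far: [37]
  queue [36, 42] -> pop 36, enqueue [18], visited so far: [37, 36]
  queue [42, 18] -> pop 42, enqueue [47], visited so far: [37, 36, 42]
  queue [18, 47] -> pop 18, enqueue [6, 31], visited so far: [37, 36, 42, 18]
  queue [47, 6, 31] -> pop 47, enqueue [none], visited so far: [37, 36, 42, 18, 47]
  queue [6, 31] -> pop 6, enqueue [12], visited so far: [37, 36, 42, 18, 47, 6]
  queue [31, 12] -> pop 31, enqueue [19], visited so far: [37, 36, 42, 18, 47, 6, 31]
  queue [12, 19] -> pop 12, enqueue [11, 13], visited so far: [37, 36, 42, 18, 47, 6, 31, 12]
  queue [19, 11, 13] -> pop 19, enqueue [27], visited so far: [37, 36, 42, 18, 47, 6, 31, 12, 19]
  queue [11, 13, 27] -> pop 11, enqueue [none], visited so far: [37, 36, 42, 18, 47, 6, 31, 12, 19, 11]
  queue [13, 27] -> pop 13, enqueue [none], visited so far: [37, 36, 42, 18, 47, 6, 31, 12, 19, 11, 13]
  queue [27] -> pop 27, enqueue [none], visited so far: [37, 36, 42, 18, 47, 6, 31, 12, 19, 11, 13, 27]
Result: [37, 36, 42, 18, 47, 6, 31, 12, 19, 11, 13, 27]


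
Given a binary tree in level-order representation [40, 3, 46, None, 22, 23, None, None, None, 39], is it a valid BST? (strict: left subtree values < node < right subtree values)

Level-order array: [40, 3, 46, None, 22, 23, None, None, None, 39]
Validate using subtree bounds (lo, hi): at each node, require lo < value < hi,
then recurse left with hi=value and right with lo=value.
Preorder trace (stopping at first violation):
  at node 40 with bounds (-inf, +inf): OK
  at node 3 with bounds (-inf, 40): OK
  at node 22 with bounds (3, 40): OK
  at node 46 with bounds (40, +inf): OK
  at node 23 with bounds (40, 46): VIOLATION
Node 23 violates its bound: not (40 < 23 < 46).
Result: Not a valid BST


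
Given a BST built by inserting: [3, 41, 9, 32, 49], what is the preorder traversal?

Tree insertion order: [3, 41, 9, 32, 49]
Tree (level-order array): [3, None, 41, 9, 49, None, 32]
Preorder traversal: [3, 41, 9, 32, 49]


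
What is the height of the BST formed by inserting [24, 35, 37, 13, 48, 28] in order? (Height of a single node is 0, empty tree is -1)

Insertion order: [24, 35, 37, 13, 48, 28]
Tree (level-order array): [24, 13, 35, None, None, 28, 37, None, None, None, 48]
Compute height bottom-up (empty subtree = -1):
  height(13) = 1 + max(-1, -1) = 0
  height(28) = 1 + max(-1, -1) = 0
  height(48) = 1 + max(-1, -1) = 0
  height(37) = 1 + max(-1, 0) = 1
  height(35) = 1 + max(0, 1) = 2
  height(24) = 1 + max(0, 2) = 3
Height = 3


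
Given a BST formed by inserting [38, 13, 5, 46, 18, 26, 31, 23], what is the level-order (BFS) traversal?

Tree insertion order: [38, 13, 5, 46, 18, 26, 31, 23]
Tree (level-order array): [38, 13, 46, 5, 18, None, None, None, None, None, 26, 23, 31]
BFS from the root, enqueuing left then right child of each popped node:
  queue [38] -> pop 38, enqueue [13, 46], visited so far: [38]
  queue [13, 46] -> pop 13, enqueue [5, 18], visited so far: [38, 13]
  queue [46, 5, 18] -> pop 46, enqueue [none], visited so far: [38, 13, 46]
  queue [5, 18] -> pop 5, enqueue [none], visited so far: [38, 13, 46, 5]
  queue [18] -> pop 18, enqueue [26], visited so far: [38, 13, 46, 5, 18]
  queue [26] -> pop 26, enqueue [23, 31], visited so far: [38, 13, 46, 5, 18, 26]
  queue [23, 31] -> pop 23, enqueue [none], visited so far: [38, 13, 46, 5, 18, 26, 23]
  queue [31] -> pop 31, enqueue [none], visited so far: [38, 13, 46, 5, 18, 26, 23, 31]
Result: [38, 13, 46, 5, 18, 26, 23, 31]


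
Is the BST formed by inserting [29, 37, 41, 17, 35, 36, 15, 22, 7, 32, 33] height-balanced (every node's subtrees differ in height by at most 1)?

Tree (level-order array): [29, 17, 37, 15, 22, 35, 41, 7, None, None, None, 32, 36, None, None, None, None, None, 33]
Definition: a tree is height-balanced if, at every node, |h(left) - h(right)| <= 1 (empty subtree has height -1).
Bottom-up per-node check:
  node 7: h_left=-1, h_right=-1, diff=0 [OK], height=0
  node 15: h_left=0, h_right=-1, diff=1 [OK], height=1
  node 22: h_left=-1, h_right=-1, diff=0 [OK], height=0
  node 17: h_left=1, h_right=0, diff=1 [OK], height=2
  node 33: h_left=-1, h_right=-1, diff=0 [OK], height=0
  node 32: h_left=-1, h_right=0, diff=1 [OK], height=1
  node 36: h_left=-1, h_right=-1, diff=0 [OK], height=0
  node 35: h_left=1, h_right=0, diff=1 [OK], height=2
  node 41: h_left=-1, h_right=-1, diff=0 [OK], height=0
  node 37: h_left=2, h_right=0, diff=2 [FAIL (|2-0|=2 > 1)], height=3
  node 29: h_left=2, h_right=3, diff=1 [OK], height=4
Node 37 violates the condition: |2 - 0| = 2 > 1.
Result: Not balanced


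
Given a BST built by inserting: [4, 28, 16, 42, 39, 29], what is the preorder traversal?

Tree insertion order: [4, 28, 16, 42, 39, 29]
Tree (level-order array): [4, None, 28, 16, 42, None, None, 39, None, 29]
Preorder traversal: [4, 28, 16, 42, 39, 29]


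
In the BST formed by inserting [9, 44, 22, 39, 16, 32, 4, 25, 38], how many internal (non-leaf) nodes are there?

Tree built from: [9, 44, 22, 39, 16, 32, 4, 25, 38]
Tree (level-order array): [9, 4, 44, None, None, 22, None, 16, 39, None, None, 32, None, 25, 38]
Rule: An internal node has at least one child.
Per-node child counts:
  node 9: 2 child(ren)
  node 4: 0 child(ren)
  node 44: 1 child(ren)
  node 22: 2 child(ren)
  node 16: 0 child(ren)
  node 39: 1 child(ren)
  node 32: 2 child(ren)
  node 25: 0 child(ren)
  node 38: 0 child(ren)
Matching nodes: [9, 44, 22, 39, 32]
Count of internal (non-leaf) nodes: 5


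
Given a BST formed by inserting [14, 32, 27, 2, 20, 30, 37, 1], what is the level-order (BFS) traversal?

Tree insertion order: [14, 32, 27, 2, 20, 30, 37, 1]
Tree (level-order array): [14, 2, 32, 1, None, 27, 37, None, None, 20, 30]
BFS from the root, enqueuing left then right child of each popped node:
  queue [14] -> pop 14, enqueue [2, 32], visited so far: [14]
  queue [2, 32] -> pop 2, enqueue [1], visited so far: [14, 2]
  queue [32, 1] -> pop 32, enqueue [27, 37], visited so far: [14, 2, 32]
  queue [1, 27, 37] -> pop 1, enqueue [none], visited so far: [14, 2, 32, 1]
  queue [27, 37] -> pop 27, enqueue [20, 30], visited so far: [14, 2, 32, 1, 27]
  queue [37, 20, 30] -> pop 37, enqueue [none], visited so far: [14, 2, 32, 1, 27, 37]
  queue [20, 30] -> pop 20, enqueue [none], visited so far: [14, 2, 32, 1, 27, 37, 20]
  queue [30] -> pop 30, enqueue [none], visited so far: [14, 2, 32, 1, 27, 37, 20, 30]
Result: [14, 2, 32, 1, 27, 37, 20, 30]


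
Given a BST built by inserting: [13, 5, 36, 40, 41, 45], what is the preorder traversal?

Tree insertion order: [13, 5, 36, 40, 41, 45]
Tree (level-order array): [13, 5, 36, None, None, None, 40, None, 41, None, 45]
Preorder traversal: [13, 5, 36, 40, 41, 45]


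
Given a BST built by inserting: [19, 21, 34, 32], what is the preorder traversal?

Tree insertion order: [19, 21, 34, 32]
Tree (level-order array): [19, None, 21, None, 34, 32]
Preorder traversal: [19, 21, 34, 32]


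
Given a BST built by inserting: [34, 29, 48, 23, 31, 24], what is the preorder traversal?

Tree insertion order: [34, 29, 48, 23, 31, 24]
Tree (level-order array): [34, 29, 48, 23, 31, None, None, None, 24]
Preorder traversal: [34, 29, 23, 24, 31, 48]


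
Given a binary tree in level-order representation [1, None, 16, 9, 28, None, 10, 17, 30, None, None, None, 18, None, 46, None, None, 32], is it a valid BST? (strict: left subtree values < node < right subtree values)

Level-order array: [1, None, 16, 9, 28, None, 10, 17, 30, None, None, None, 18, None, 46, None, None, 32]
Validate using subtree bounds (lo, hi): at each node, require lo < value < hi,
then recurse left with hi=value and right with lo=value.
Preorder trace (stopping at first violation):
  at node 1 with bounds (-inf, +inf): OK
  at node 16 with bounds (1, +inf): OK
  at node 9 with bounds (1, 16): OK
  at node 10 with bounds (9, 16): OK
  at node 28 with bounds (16, +inf): OK
  at node 17 with bounds (16, 28): OK
  at node 18 with bounds (17, 28): OK
  at node 30 with bounds (28, +inf): OK
  at node 46 with bounds (30, +inf): OK
  at node 32 with bounds (30, 46): OK
No violation found at any node.
Result: Valid BST


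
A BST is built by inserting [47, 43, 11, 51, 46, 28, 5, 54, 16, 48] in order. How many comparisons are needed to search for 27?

Search path for 27: 47 -> 43 -> 11 -> 28 -> 16
Found: False
Comparisons: 5


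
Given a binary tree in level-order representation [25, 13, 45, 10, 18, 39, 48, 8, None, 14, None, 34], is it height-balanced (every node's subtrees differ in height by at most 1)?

Tree (level-order array): [25, 13, 45, 10, 18, 39, 48, 8, None, 14, None, 34]
Definition: a tree is height-balanced if, at every node, |h(left) - h(right)| <= 1 (empty subtree has height -1).
Bottom-up per-node check:
  node 8: h_left=-1, h_right=-1, diff=0 [OK], height=0
  node 10: h_left=0, h_right=-1, diff=1 [OK], height=1
  node 14: h_left=-1, h_right=-1, diff=0 [OK], height=0
  node 18: h_left=0, h_right=-1, diff=1 [OK], height=1
  node 13: h_left=1, h_right=1, diff=0 [OK], height=2
  node 34: h_left=-1, h_right=-1, diff=0 [OK], height=0
  node 39: h_left=0, h_right=-1, diff=1 [OK], height=1
  node 48: h_left=-1, h_right=-1, diff=0 [OK], height=0
  node 45: h_left=1, h_right=0, diff=1 [OK], height=2
  node 25: h_left=2, h_right=2, diff=0 [OK], height=3
All nodes satisfy the balance condition.
Result: Balanced


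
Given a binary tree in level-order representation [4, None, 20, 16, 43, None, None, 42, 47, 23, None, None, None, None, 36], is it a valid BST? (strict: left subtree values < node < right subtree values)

Level-order array: [4, None, 20, 16, 43, None, None, 42, 47, 23, None, None, None, None, 36]
Validate using subtree bounds (lo, hi): at each node, require lo < value < hi,
then recurse left with hi=value and right with lo=value.
Preorder trace (stopping at first violation):
  at node 4 with bounds (-inf, +inf): OK
  at node 20 with bounds (4, +inf): OK
  at node 16 with bounds (4, 20): OK
  at node 43 with bounds (20, +inf): OK
  at node 42 with bounds (20, 43): OK
  at node 23 with bounds (20, 42): OK
  at node 36 with bounds (23, 42): OK
  at node 47 with bounds (43, +inf): OK
No violation found at any node.
Result: Valid BST


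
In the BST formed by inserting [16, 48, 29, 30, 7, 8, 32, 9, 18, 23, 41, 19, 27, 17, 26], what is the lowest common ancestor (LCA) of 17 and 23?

Tree insertion order: [16, 48, 29, 30, 7, 8, 32, 9, 18, 23, 41, 19, 27, 17, 26]
Tree (level-order array): [16, 7, 48, None, 8, 29, None, None, 9, 18, 30, None, None, 17, 23, None, 32, None, None, 19, 27, None, 41, None, None, 26]
In a BST, the LCA of p=17, q=23 is the first node v on the
root-to-leaf path with p <= v <= q (go left if both < v, right if both > v).
Walk from root:
  at 16: both 17 and 23 > 16, go right
  at 48: both 17 and 23 < 48, go left
  at 29: both 17 and 23 < 29, go left
  at 18: 17 <= 18 <= 23, this is the LCA
LCA = 18


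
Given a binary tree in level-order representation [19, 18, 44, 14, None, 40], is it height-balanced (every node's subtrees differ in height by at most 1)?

Tree (level-order array): [19, 18, 44, 14, None, 40]
Definition: a tree is height-balanced if, at every node, |h(left) - h(right)| <= 1 (empty subtree has height -1).
Bottom-up per-node check:
  node 14: h_left=-1, h_right=-1, diff=0 [OK], height=0
  node 18: h_left=0, h_right=-1, diff=1 [OK], height=1
  node 40: h_left=-1, h_right=-1, diff=0 [OK], height=0
  node 44: h_left=0, h_right=-1, diff=1 [OK], height=1
  node 19: h_left=1, h_right=1, diff=0 [OK], height=2
All nodes satisfy the balance condition.
Result: Balanced


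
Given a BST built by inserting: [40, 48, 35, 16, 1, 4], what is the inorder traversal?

Tree insertion order: [40, 48, 35, 16, 1, 4]
Tree (level-order array): [40, 35, 48, 16, None, None, None, 1, None, None, 4]
Inorder traversal: [1, 4, 16, 35, 40, 48]


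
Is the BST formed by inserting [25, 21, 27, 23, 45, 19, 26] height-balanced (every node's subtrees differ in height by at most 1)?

Tree (level-order array): [25, 21, 27, 19, 23, 26, 45]
Definition: a tree is height-balanced if, at every node, |h(left) - h(right)| <= 1 (empty subtree has height -1).
Bottom-up per-node check:
  node 19: h_left=-1, h_right=-1, diff=0 [OK], height=0
  node 23: h_left=-1, h_right=-1, diff=0 [OK], height=0
  node 21: h_left=0, h_right=0, diff=0 [OK], height=1
  node 26: h_left=-1, h_right=-1, diff=0 [OK], height=0
  node 45: h_left=-1, h_right=-1, diff=0 [OK], height=0
  node 27: h_left=0, h_right=0, diff=0 [OK], height=1
  node 25: h_left=1, h_right=1, diff=0 [OK], height=2
All nodes satisfy the balance condition.
Result: Balanced


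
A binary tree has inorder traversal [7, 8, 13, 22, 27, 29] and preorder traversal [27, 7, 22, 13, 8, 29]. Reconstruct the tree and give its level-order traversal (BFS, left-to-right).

Inorder:  [7, 8, 13, 22, 27, 29]
Preorder: [27, 7, 22, 13, 8, 29]
Algorithm: preorder visits root first, so consume preorder in order;
for each root, split the current inorder slice at that value into
left-subtree inorder and right-subtree inorder, then recurse.
Recursive splits:
  root=27; inorder splits into left=[7, 8, 13, 22], right=[29]
  root=7; inorder splits into left=[], right=[8, 13, 22]
  root=22; inorder splits into left=[8, 13], right=[]
  root=13; inorder splits into left=[8], right=[]
  root=8; inorder splits into left=[], right=[]
  root=29; inorder splits into left=[], right=[]
Reconstructed level-order: [27, 7, 29, 22, 13, 8]


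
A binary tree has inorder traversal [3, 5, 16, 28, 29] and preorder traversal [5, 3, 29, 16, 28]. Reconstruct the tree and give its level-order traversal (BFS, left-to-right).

Inorder:  [3, 5, 16, 28, 29]
Preorder: [5, 3, 29, 16, 28]
Algorithm: preorder visits root first, so consume preorder in order;
for each root, split the current inorder slice at that value into
left-subtree inorder and right-subtree inorder, then recurse.
Recursive splits:
  root=5; inorder splits into left=[3], right=[16, 28, 29]
  root=3; inorder splits into left=[], right=[]
  root=29; inorder splits into left=[16, 28], right=[]
  root=16; inorder splits into left=[], right=[28]
  root=28; inorder splits into left=[], right=[]
Reconstructed level-order: [5, 3, 29, 16, 28]


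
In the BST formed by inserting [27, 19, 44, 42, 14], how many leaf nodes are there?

Tree built from: [27, 19, 44, 42, 14]
Tree (level-order array): [27, 19, 44, 14, None, 42]
Rule: A leaf has 0 children.
Per-node child counts:
  node 27: 2 child(ren)
  node 19: 1 child(ren)
  node 14: 0 child(ren)
  node 44: 1 child(ren)
  node 42: 0 child(ren)
Matching nodes: [14, 42]
Count of leaf nodes: 2


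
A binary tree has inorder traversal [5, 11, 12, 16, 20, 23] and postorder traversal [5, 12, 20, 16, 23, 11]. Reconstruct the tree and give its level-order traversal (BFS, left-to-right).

Inorder:   [5, 11, 12, 16, 20, 23]
Postorder: [5, 12, 20, 16, 23, 11]
Algorithm: postorder visits root last, so walk postorder right-to-left;
each value is the root of the current inorder slice — split it at that
value, recurse on the right subtree first, then the left.
Recursive splits:
  root=11; inorder splits into left=[5], right=[12, 16, 20, 23]
  root=23; inorder splits into left=[12, 16, 20], right=[]
  root=16; inorder splits into left=[12], right=[20]
  root=20; inorder splits into left=[], right=[]
  root=12; inorder splits into left=[], right=[]
  root=5; inorder splits into left=[], right=[]
Reconstructed level-order: [11, 5, 23, 16, 12, 20]


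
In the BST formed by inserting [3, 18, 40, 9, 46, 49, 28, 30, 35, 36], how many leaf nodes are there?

Tree built from: [3, 18, 40, 9, 46, 49, 28, 30, 35, 36]
Tree (level-order array): [3, None, 18, 9, 40, None, None, 28, 46, None, 30, None, 49, None, 35, None, None, None, 36]
Rule: A leaf has 0 children.
Per-node child counts:
  node 3: 1 child(ren)
  node 18: 2 child(ren)
  node 9: 0 child(ren)
  node 40: 2 child(ren)
  node 28: 1 child(ren)
  node 30: 1 child(ren)
  node 35: 1 child(ren)
  node 36: 0 child(ren)
  node 46: 1 child(ren)
  node 49: 0 child(ren)
Matching nodes: [9, 36, 49]
Count of leaf nodes: 3


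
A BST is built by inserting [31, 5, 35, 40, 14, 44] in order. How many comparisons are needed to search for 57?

Search path for 57: 31 -> 35 -> 40 -> 44
Found: False
Comparisons: 4


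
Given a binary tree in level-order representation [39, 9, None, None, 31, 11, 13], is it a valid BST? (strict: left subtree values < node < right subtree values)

Level-order array: [39, 9, None, None, 31, 11, 13]
Validate using subtree bounds (lo, hi): at each node, require lo < value < hi,
then recurse left with hi=value and right with lo=value.
Preorder trace (stopping at first violation):
  at node 39 with bounds (-inf, +inf): OK
  at node 9 with bounds (-inf, 39): OK
  at node 31 with bounds (9, 39): OK
  at node 11 with bounds (9, 31): OK
  at node 13 with bounds (31, 39): VIOLATION
Node 13 violates its bound: not (31 < 13 < 39).
Result: Not a valid BST


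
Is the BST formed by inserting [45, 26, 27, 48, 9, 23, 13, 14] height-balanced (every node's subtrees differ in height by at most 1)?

Tree (level-order array): [45, 26, 48, 9, 27, None, None, None, 23, None, None, 13, None, None, 14]
Definition: a tree is height-balanced if, at every node, |h(left) - h(right)| <= 1 (empty subtree has height -1).
Bottom-up per-node check:
  node 14: h_left=-1, h_right=-1, diff=0 [OK], height=0
  node 13: h_left=-1, h_right=0, diff=1 [OK], height=1
  node 23: h_left=1, h_right=-1, diff=2 [FAIL (|1--1|=2 > 1)], height=2
  node 9: h_left=-1, h_right=2, diff=3 [FAIL (|-1-2|=3 > 1)], height=3
  node 27: h_left=-1, h_right=-1, diff=0 [OK], height=0
  node 26: h_left=3, h_right=0, diff=3 [FAIL (|3-0|=3 > 1)], height=4
  node 48: h_left=-1, h_right=-1, diff=0 [OK], height=0
  node 45: h_left=4, h_right=0, diff=4 [FAIL (|4-0|=4 > 1)], height=5
Node 23 violates the condition: |1 - -1| = 2 > 1.
Result: Not balanced


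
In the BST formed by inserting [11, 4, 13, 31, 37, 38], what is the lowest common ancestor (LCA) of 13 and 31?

Tree insertion order: [11, 4, 13, 31, 37, 38]
Tree (level-order array): [11, 4, 13, None, None, None, 31, None, 37, None, 38]
In a BST, the LCA of p=13, q=31 is the first node v on the
root-to-leaf path with p <= v <= q (go left if both < v, right if both > v).
Walk from root:
  at 11: both 13 and 31 > 11, go right
  at 13: 13 <= 13 <= 31, this is the LCA
LCA = 13


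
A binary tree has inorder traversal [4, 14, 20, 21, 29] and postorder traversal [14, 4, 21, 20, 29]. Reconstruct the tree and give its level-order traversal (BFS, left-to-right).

Inorder:   [4, 14, 20, 21, 29]
Postorder: [14, 4, 21, 20, 29]
Algorithm: postorder visits root last, so walk postorder right-to-left;
each value is the root of the current inorder slice — split it at that
value, recurse on the right subtree first, then the left.
Recursive splits:
  root=29; inorder splits into left=[4, 14, 20, 21], right=[]
  root=20; inorder splits into left=[4, 14], right=[21]
  root=21; inorder splits into left=[], right=[]
  root=4; inorder splits into left=[], right=[14]
  root=14; inorder splits into left=[], right=[]
Reconstructed level-order: [29, 20, 4, 21, 14]


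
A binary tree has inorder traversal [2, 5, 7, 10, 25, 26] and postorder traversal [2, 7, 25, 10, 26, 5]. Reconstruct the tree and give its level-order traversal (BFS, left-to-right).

Inorder:   [2, 5, 7, 10, 25, 26]
Postorder: [2, 7, 25, 10, 26, 5]
Algorithm: postorder visits root last, so walk postorder right-to-left;
each value is the root of the current inorder slice — split it at that
value, recurse on the right subtree first, then the left.
Recursive splits:
  root=5; inorder splits into left=[2], right=[7, 10, 25, 26]
  root=26; inorder splits into left=[7, 10, 25], right=[]
  root=10; inorder splits into left=[7], right=[25]
  root=25; inorder splits into left=[], right=[]
  root=7; inorder splits into left=[], right=[]
  root=2; inorder splits into left=[], right=[]
Reconstructed level-order: [5, 2, 26, 10, 7, 25]


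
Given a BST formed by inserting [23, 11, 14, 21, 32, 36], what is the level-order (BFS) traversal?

Tree insertion order: [23, 11, 14, 21, 32, 36]
Tree (level-order array): [23, 11, 32, None, 14, None, 36, None, 21]
BFS from the root, enqueuing left then right child of each popped node:
  queue [23] -> pop 23, enqueue [11, 32], visited so far: [23]
  queue [11, 32] -> pop 11, enqueue [14], visited so far: [23, 11]
  queue [32, 14] -> pop 32, enqueue [36], visited so far: [23, 11, 32]
  queue [14, 36] -> pop 14, enqueue [21], visited so far: [23, 11, 32, 14]
  queue [36, 21] -> pop 36, enqueue [none], visited so far: [23, 11, 32, 14, 36]
  queue [21] -> pop 21, enqueue [none], visited so far: [23, 11, 32, 14, 36, 21]
Result: [23, 11, 32, 14, 36, 21]


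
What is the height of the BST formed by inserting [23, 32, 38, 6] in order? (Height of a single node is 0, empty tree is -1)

Insertion order: [23, 32, 38, 6]
Tree (level-order array): [23, 6, 32, None, None, None, 38]
Compute height bottom-up (empty subtree = -1):
  height(6) = 1 + max(-1, -1) = 0
  height(38) = 1 + max(-1, -1) = 0
  height(32) = 1 + max(-1, 0) = 1
  height(23) = 1 + max(0, 1) = 2
Height = 2


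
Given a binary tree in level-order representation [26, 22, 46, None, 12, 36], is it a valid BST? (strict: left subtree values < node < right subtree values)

Level-order array: [26, 22, 46, None, 12, 36]
Validate using subtree bounds (lo, hi): at each node, require lo < value < hi,
then recurse left with hi=value and right with lo=value.
Preorder trace (stopping at first violation):
  at node 26 with bounds (-inf, +inf): OK
  at node 22 with bounds (-inf, 26): OK
  at node 12 with bounds (22, 26): VIOLATION
Node 12 violates its bound: not (22 < 12 < 26).
Result: Not a valid BST


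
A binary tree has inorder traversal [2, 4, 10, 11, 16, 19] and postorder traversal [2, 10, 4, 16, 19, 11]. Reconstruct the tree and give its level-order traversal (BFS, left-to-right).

Inorder:   [2, 4, 10, 11, 16, 19]
Postorder: [2, 10, 4, 16, 19, 11]
Algorithm: postorder visits root last, so walk postorder right-to-left;
each value is the root of the current inorder slice — split it at that
value, recurse on the right subtree first, then the left.
Recursive splits:
  root=11; inorder splits into left=[2, 4, 10], right=[16, 19]
  root=19; inorder splits into left=[16], right=[]
  root=16; inorder splits into left=[], right=[]
  root=4; inorder splits into left=[2], right=[10]
  root=10; inorder splits into left=[], right=[]
  root=2; inorder splits into left=[], right=[]
Reconstructed level-order: [11, 4, 19, 2, 10, 16]


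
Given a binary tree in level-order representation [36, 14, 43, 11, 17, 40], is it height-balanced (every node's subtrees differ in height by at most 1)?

Tree (level-order array): [36, 14, 43, 11, 17, 40]
Definition: a tree is height-balanced if, at every node, |h(left) - h(right)| <= 1 (empty subtree has height -1).
Bottom-up per-node check:
  node 11: h_left=-1, h_right=-1, diff=0 [OK], height=0
  node 17: h_left=-1, h_right=-1, diff=0 [OK], height=0
  node 14: h_left=0, h_right=0, diff=0 [OK], height=1
  node 40: h_left=-1, h_right=-1, diff=0 [OK], height=0
  node 43: h_left=0, h_right=-1, diff=1 [OK], height=1
  node 36: h_left=1, h_right=1, diff=0 [OK], height=2
All nodes satisfy the balance condition.
Result: Balanced


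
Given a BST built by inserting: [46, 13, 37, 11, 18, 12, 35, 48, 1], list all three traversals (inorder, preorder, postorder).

Tree insertion order: [46, 13, 37, 11, 18, 12, 35, 48, 1]
Tree (level-order array): [46, 13, 48, 11, 37, None, None, 1, 12, 18, None, None, None, None, None, None, 35]
Inorder (L, root, R): [1, 11, 12, 13, 18, 35, 37, 46, 48]
Preorder (root, L, R): [46, 13, 11, 1, 12, 37, 18, 35, 48]
Postorder (L, R, root): [1, 12, 11, 35, 18, 37, 13, 48, 46]


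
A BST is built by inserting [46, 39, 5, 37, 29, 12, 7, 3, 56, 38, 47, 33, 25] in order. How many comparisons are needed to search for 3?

Search path for 3: 46 -> 39 -> 5 -> 3
Found: True
Comparisons: 4


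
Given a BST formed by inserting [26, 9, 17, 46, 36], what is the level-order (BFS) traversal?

Tree insertion order: [26, 9, 17, 46, 36]
Tree (level-order array): [26, 9, 46, None, 17, 36]
BFS from the root, enqueuing left then right child of each popped node:
  queue [26] -> pop 26, enqueue [9, 46], visited so far: [26]
  queue [9, 46] -> pop 9, enqueue [17], visited so far: [26, 9]
  queue [46, 17] -> pop 46, enqueue [36], visited so far: [26, 9, 46]
  queue [17, 36] -> pop 17, enqueue [none], visited so far: [26, 9, 46, 17]
  queue [36] -> pop 36, enqueue [none], visited so far: [26, 9, 46, 17, 36]
Result: [26, 9, 46, 17, 36]
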